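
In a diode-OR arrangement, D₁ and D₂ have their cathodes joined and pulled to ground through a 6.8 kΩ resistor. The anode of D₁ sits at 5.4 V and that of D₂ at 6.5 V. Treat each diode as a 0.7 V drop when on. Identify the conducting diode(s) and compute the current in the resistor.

Assume both conduct. Then node N would need to be at both 5.4−0.7 = 4.7 V and 6.5−0.7 = 5.8 V, which is impossible.
Assume only D₂ conducts: V_N = 6.5 − 0.7 = 5.8 V, so I_R = 5.8/6.8 = 0.853 mA.
Check D₁: its anode-to-cathode voltage is 5.4 − 5.8 = -0.4 V < 0.7 V, so it is off. The assumption is consistent.

Only D₂ conducts; I_R ≈ 0.85 mA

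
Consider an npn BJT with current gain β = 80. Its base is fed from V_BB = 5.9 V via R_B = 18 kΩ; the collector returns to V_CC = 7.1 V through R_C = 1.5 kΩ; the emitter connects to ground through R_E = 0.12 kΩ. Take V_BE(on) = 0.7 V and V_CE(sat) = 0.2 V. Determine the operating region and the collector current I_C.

saturation; I_C ≈ 4.2 mA

Assume active: I_B = (5.9 − 0.7)/(18 + 81×0.12) = 0.188 mA, I_C = β·I_B = 15 mA.
Then V_CE = 7.1 − 15×1.5 − 15.2×0.12 = -17.2 V < 0.2 V — the active assumption fails.
Re-solve with V_CE = 0.2 V. KCL at the emitter: V_E/R_E = (V_BB−0.7−V_E)/R_B + (V_CC−0.2−V_E)/R_C, giving V_E = 0.54 V.
I_C = (V_CC − 0.2 − V_E)/R_C = (6.9 − 0.54)/1.5 = 4.24 mA.
Check: I_B = (5.2 − 0.54)/18 = 0.259 mA, and β·I_B = 20.7 mA > I_C, confirming saturation.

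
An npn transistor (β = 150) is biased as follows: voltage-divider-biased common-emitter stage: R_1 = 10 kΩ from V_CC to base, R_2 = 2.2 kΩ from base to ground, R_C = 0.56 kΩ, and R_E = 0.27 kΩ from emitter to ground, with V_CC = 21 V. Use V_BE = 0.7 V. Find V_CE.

Thevenize the base divider: V_Th = V_CC·R_2/(R_1+R_2) = 21×2.2/12.2 = 3.79 V, R_Th = R_1‖R_2 = 1.8 kΩ.
Base-emitter loop: V_Th = I_B·R_Th + V_BE + (β+1)I_B·R_E, so I_B = (3.79 − 0.7) / (1.8 + 151×0.27) = 0.0725 mA.
I_C = β·I_B = 150×0.0725 = 10.9 mA, and I_E = (β+1)I_B = 10.9 mA.
V_CE = V_CC − I_C·R_C − I_E·R_E = 21 − 10.9×0.56 − 10.9×0.27 = 12 V.
V_CE = 12 V > 0.2 V confirms active-region operation.

V_CE ≈ 12 V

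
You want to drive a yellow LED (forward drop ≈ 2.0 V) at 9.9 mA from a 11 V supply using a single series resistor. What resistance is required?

R ≈ 0.91 kΩ

The resistor drops V_S − V_D = 11 − 2.0 = 9 V at 9.9 mA.
R = 9 V / 9.9 mA = 0.909 kΩ.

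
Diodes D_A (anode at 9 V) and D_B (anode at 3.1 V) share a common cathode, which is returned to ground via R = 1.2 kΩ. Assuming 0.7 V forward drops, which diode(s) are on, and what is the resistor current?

Assume both conduct. Then node N would need to be at both 9−0.7 = 8.3 V and 3.1−0.7 = 2.4 V, which is impossible.
Assume only D_A conducts: V_N = 9 − 0.7 = 8.3 V, so I_R = 8.3/1.2 = 6.92 mA.
Check D_B: its anode-to-cathode voltage is 3.1 − 8.3 = -5.2 V < 0.7 V, so it is off. The assumption is consistent.

Only D_A conducts; I_R ≈ 6.9 mA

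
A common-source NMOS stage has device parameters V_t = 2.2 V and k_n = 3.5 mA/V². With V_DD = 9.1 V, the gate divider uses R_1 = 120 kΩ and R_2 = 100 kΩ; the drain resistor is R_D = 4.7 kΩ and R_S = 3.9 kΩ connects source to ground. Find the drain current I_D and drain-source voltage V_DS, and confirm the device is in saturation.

I_D ≈ 0.38 mA, V_DS ≈ 5.9 V

V_G = V_DD·R_2/(R_1+R_2) = 9.1×100/220 = 4.14 V.
Assume saturation: I_D = (k_n/2)(V_GS − V_t)² with V_GS = V_G − I_D·R_S = 4.14 − 3.9·I_D.
Substituting gives 26.6·I_D² − 27.4·I_D + 6.56 = 0, with roots I_D = 0.377 or 0.653 mA.
The root I_D = 0.653 mA gives V_GS = 1.59 V ≤ V_t, so take I_D = 0.377 mA.
Then V_GS = 2.66 V and V_DS = V_DD − I_D(R_D+R_S) = 9.1 − 0.377×8.6 = 5.85 V.
Saturation requires V_DS ≥ V_GS − V_t = 0.464 V; 5.85 ≥ 0.464 ✓.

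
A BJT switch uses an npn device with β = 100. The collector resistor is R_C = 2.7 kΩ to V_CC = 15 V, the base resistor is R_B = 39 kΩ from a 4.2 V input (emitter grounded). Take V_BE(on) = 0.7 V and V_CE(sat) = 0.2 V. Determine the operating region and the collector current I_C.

saturation; I_C ≈ 5.5 mA

Assume active: I_B = (4.2 − 0.7)/39 = 0.0897 mA, giving I_C = β·I_B = 8.97 mA.
But then V_CE = 15 − 8.97×2.7 = -9.23 V < V_CE(sat) = 0.2 V — impossible in the active region.
So the transistor is saturated. With V_CE = 0.2 V, I_C = (V_CC − 0.2)/R_C = 14.8/2.7 = 5.48 mA.
Check: β·I_B = 8.97 mA > I_C = 5.48 mA, confirming saturation.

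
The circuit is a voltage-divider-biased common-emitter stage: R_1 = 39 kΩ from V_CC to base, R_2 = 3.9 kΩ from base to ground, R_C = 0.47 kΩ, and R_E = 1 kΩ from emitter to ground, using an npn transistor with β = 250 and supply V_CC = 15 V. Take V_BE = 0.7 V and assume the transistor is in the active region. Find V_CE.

Thevenize the base divider: V_Th = V_CC·R_2/(R_1+R_2) = 15×3.9/42.9 = 1.36 V, R_Th = R_1‖R_2 = 3.55 kΩ.
Base-emitter loop: V_Th = I_B·R_Th + V_BE + (β+1)I_B·R_E, so I_B = (1.36 − 0.7) / (3.55 + 251×1) = 0.00261 mA.
I_C = β·I_B = 250×0.00261 = 0.652 mA, and I_E = (β+1)I_B = 0.654 mA.
V_CE = V_CC − I_C·R_C − I_E·R_E = 15 − 0.652×0.47 − 0.654×1 = 14 V.
V_CE = 14 V > 0.2 V confirms active-region operation.

V_CE ≈ 14 V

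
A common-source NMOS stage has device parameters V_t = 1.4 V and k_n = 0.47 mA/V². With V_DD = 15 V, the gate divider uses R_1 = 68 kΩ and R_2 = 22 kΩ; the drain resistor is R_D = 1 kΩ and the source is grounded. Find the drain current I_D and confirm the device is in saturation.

I_D ≈ 1.2 mA

V_G = V_DD·R_2/(R_1+R_2) = 15×22/90 = 3.67 V. With the source grounded, V_GS = V_G = 3.67 V.
Assume saturation: I_D = (k_n/2)(V_GS − V_t)² = (0.47/2)×(3.67 − 1.4)² = 0.235×2.27² = 1.21 mA.
V_DS = V_DD − I_D·R_D = 15 − 1.21×1 = 13.8 V.
Saturation requires V_DS ≥ V_GS − V_t = 2.27 V; 13.8 ≥ 2.27 ✓.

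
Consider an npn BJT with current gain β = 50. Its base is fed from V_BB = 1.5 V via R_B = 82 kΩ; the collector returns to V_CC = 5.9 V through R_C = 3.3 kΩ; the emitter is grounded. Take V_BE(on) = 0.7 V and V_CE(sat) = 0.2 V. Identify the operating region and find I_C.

active; I_C ≈ 0.49 mA

Assume active. Base-emitter loop: I_B = (V_BB − V_BE)/R_B = (1.5 − 0.7)/82 = 0.00976 mA.
I_C = β·I_B = 50×0.00976 = 0.488 mA.
V_CE = V_CC − I_C·R_C = 5.9 − 0.488×3.3 = 4.29 V > V_CE(sat), so the active-region assumption holds.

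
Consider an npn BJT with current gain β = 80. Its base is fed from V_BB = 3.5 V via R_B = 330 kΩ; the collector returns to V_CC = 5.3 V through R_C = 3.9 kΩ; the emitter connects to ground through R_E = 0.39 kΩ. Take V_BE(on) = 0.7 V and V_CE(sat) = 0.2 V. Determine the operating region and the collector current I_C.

Assume active. Base-emitter loop: I_B = (V_BB − V_BE)/(R_B + (β+1)R_E) = (3.5 − 0.7)/(330 + 81×0.39) = 0.00774 mA.
I_C = β·I_B = 80×0.00774 = 0.619 mA.
V_CE = V_CC − I_C·R_C − I_E·R_E = 5.3 − 0.619×3.9 − 0.627×0.39 = 2.64 V > V_CE(sat), so the active-region assumption holds.

active; I_C ≈ 0.62 mA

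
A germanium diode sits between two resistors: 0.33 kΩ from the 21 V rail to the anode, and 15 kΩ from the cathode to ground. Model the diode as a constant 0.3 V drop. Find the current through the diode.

I ≈ 1.4 mA

The two resistors are in series with the diode, so KVL gives 21 = I·0.33 + 0.3 + I·15.
I = (21 − 0.3) / (0.33 + 15) kΩ = 20.7 / 15.3 = 1.35 mA.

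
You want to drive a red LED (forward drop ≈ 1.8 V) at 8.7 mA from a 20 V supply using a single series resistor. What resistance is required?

R ≈ 2.1 kΩ

The resistor drops V_S − V_D = 20 − 1.8 = 18.2 V at 8.7 mA.
R = 18.2 V / 8.7 mA = 2.09 kΩ.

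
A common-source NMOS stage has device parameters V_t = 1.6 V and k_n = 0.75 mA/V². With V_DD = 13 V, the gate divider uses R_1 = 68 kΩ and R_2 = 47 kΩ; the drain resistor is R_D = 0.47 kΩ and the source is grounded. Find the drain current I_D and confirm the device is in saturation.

I_D ≈ 5.2 mA

V_G = V_DD·R_2/(R_1+R_2) = 13×47/115 = 5.31 V. With the source grounded, V_GS = V_G = 5.31 V.
Assume saturation: I_D = (k_n/2)(V_GS − V_t)² = (0.75/2)×(5.31 − 1.6)² = 0.375×3.71² = 5.17 mA.
V_DS = V_DD − I_D·R_D = 13 − 5.17×0.47 = 10.6 V.
Saturation requires V_DS ≥ V_GS − V_t = 3.71 V; 10.6 ≥ 3.71 ✓.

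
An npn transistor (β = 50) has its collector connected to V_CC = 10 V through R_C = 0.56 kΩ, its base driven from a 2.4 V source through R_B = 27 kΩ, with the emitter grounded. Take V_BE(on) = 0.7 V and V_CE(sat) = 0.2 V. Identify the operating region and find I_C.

active; I_C ≈ 3.1 mA

Assume active. Base-emitter loop: I_B = (V_BB − V_BE)/R_B = (2.4 − 0.7)/27 = 0.063 mA.
I_C = β·I_B = 50×0.063 = 3.15 mA.
V_CE = V_CC − I_C·R_C = 10 − 3.15×0.56 = 8.24 V > V_CE(sat), so the active-region assumption holds.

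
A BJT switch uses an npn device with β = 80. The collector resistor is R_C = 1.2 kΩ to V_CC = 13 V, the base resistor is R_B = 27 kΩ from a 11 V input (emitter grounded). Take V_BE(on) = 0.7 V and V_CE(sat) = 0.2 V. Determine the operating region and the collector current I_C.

saturation; I_C ≈ 11 mA

Assume active: I_B = (11 − 0.7)/27 = 0.381 mA, giving I_C = β·I_B = 30.5 mA.
But then V_CE = 13 − 30.5×1.2 = -23.6 V < V_CE(sat) = 0.2 V — impossible in the active region.
So the transistor is saturated. With V_CE = 0.2 V, I_C = (V_CC − 0.2)/R_C = 12.8/1.2 = 10.7 mA.
Check: β·I_B = 30.5 mA > I_C = 10.7 mA, confirming saturation.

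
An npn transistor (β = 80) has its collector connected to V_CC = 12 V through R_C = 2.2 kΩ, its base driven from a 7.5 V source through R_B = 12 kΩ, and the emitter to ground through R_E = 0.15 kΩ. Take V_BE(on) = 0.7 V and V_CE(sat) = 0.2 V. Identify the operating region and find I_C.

Assume active: I_B = (7.5 − 0.7)/(12 + 81×0.15) = 0.282 mA, I_C = β·I_B = 22.5 mA.
Then V_CE = 12 − 22.5×2.2 − 22.8×0.15 = -41 V < 0.2 V — the active assumption fails.
Re-solve with V_CE = 0.2 V. KCL at the emitter: V_E/R_E = (V_BB−0.7−V_E)/R_B + (V_CC−0.2−V_E)/R_C, giving V_E = 0.823 V.
I_C = (V_CC − 0.2 − V_E)/R_C = (11.8 − 0.823)/2.2 = 4.99 mA.
Check: I_B = (6.8 − 0.823)/12 = 0.498 mA, and β·I_B = 39.8 mA > I_C, confirming saturation.

saturation; I_C ≈ 5 mA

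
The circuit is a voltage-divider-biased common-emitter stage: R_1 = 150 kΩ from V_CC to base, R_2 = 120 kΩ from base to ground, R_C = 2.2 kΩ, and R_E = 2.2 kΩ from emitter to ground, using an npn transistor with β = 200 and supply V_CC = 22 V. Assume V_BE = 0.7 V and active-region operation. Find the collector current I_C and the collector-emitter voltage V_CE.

I_C ≈ 3.6 mA, V_CE ≈ 6.3 V

Thevenize the base divider: V_Th = V_CC·R_2/(R_1+R_2) = 22×120/270 = 9.78 V, R_Th = R_1‖R_2 = 66.7 kΩ.
Base-emitter loop: V_Th = I_B·R_Th + V_BE + (β+1)I_B·R_E, so I_B = (9.78 − 0.7) / (66.7 + 201×2.2) = 0.0178 mA.
I_C = β·I_B = 200×0.0178 = 3.57 mA, and I_E = (β+1)I_B = 3.59 mA.
V_CE = V_CC − I_C·R_C − I_E·R_E = 22 − 3.57×2.2 − 3.59×2.2 = 6.26 V.
V_CE = 6.26 V > 0.2 V confirms active-region operation.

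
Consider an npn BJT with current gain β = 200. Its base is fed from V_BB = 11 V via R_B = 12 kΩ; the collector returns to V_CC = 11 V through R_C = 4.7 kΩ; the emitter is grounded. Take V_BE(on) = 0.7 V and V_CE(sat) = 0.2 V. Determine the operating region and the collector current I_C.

Assume active: I_B = (11 − 0.7)/12 = 0.858 mA, giving I_C = β·I_B = 172 mA.
But then V_CE = 11 − 172×4.7 = -796 V < V_CE(sat) = 0.2 V — impossible in the active region.
So the transistor is saturated. With V_CE = 0.2 V, I_C = (V_CC − 0.2)/R_C = 10.8/4.7 = 2.3 mA.
Check: β·I_B = 172 mA > I_C = 2.3 mA, confirming saturation.

saturation; I_C ≈ 2.3 mA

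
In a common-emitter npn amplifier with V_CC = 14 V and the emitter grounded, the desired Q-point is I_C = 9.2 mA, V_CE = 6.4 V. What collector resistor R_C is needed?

R_C ≈ 0.83 kΩ

Collector loop: V_CC = I_C·R_C + V_CE.
R_C = (V_CC − V_CE)/I_C = (14 − 6.4)/9.2 = 0.826 kΩ.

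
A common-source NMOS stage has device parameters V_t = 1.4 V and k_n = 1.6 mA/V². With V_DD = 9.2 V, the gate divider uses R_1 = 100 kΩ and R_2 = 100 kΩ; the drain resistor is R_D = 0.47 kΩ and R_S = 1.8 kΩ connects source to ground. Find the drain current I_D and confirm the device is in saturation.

V_G = V_DD·R_2/(R_1+R_2) = 9.2×100/200 = 4.6 V.
Assume saturation: I_D = (k_n/2)(V_GS − V_t)² with V_GS = V_G − I_D·R_S = 4.6 − 1.8·I_D.
Substituting gives 2.59·I_D² − 10.2·I_D + 8.19 = 0, with roots I_D = 1.12 or 2.82 mA.
The root I_D = 2.82 mA gives V_GS = -0.478 V ≤ V_t, so take I_D = 1.12 mA.
Then V_GS = 2.58 V and V_DS = V_DD − I_D(R_D+R_S) = 9.2 − 1.12×2.27 = 6.66 V.
Saturation requires V_DS ≥ V_GS − V_t = 1.18 V; 6.66 ≥ 1.18 ✓.

I_D ≈ 1.1 mA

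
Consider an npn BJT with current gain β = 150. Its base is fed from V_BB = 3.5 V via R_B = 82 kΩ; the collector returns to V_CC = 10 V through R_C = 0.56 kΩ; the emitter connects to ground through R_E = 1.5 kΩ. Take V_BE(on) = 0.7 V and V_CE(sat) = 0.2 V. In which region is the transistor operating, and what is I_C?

active; I_C ≈ 1.4 mA

Assume active. Base-emitter loop: I_B = (V_BB − V_BE)/(R_B + (β+1)R_E) = (3.5 − 0.7)/(82 + 151×1.5) = 0.00908 mA.
I_C = β·I_B = 150×0.00908 = 1.36 mA.
V_CE = V_CC − I_C·R_C − I_E·R_E = 10 − 1.36×0.56 − 1.37×1.5 = 7.18 V > V_CE(sat), so the active-region assumption holds.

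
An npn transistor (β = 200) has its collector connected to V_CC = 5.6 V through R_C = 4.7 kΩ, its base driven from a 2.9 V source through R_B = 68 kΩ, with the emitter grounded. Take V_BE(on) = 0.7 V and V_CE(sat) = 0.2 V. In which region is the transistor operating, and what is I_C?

Assume active: I_B = (2.9 − 0.7)/68 = 0.0324 mA, giving I_C = β·I_B = 6.47 mA.
But then V_CE = 5.6 − 6.47×4.7 = -24.8 V < V_CE(sat) = 0.2 V — impossible in the active region.
So the transistor is saturated. With V_CE = 0.2 V, I_C = (V_CC − 0.2)/R_C = 5.4/4.7 = 1.15 mA.
Check: β·I_B = 6.47 mA > I_C = 1.15 mA, confirming saturation.

saturation; I_C ≈ 1.1 mA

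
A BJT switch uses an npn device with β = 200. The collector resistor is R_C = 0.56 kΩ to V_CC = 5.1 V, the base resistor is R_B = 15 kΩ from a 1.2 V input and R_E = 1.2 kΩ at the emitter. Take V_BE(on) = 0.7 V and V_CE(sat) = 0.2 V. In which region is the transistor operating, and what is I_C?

active; I_C ≈ 0.39 mA

Assume active. Base-emitter loop: I_B = (V_BB − V_BE)/(R_B + (β+1)R_E) = (1.2 − 0.7)/(15 + 201×1.2) = 0.00195 mA.
I_C = β·I_B = 200×0.00195 = 0.39 mA.
V_CE = V_CC − I_C·R_C − I_E·R_E = 5.1 − 0.39×0.56 − 0.392×1.2 = 4.41 V > V_CE(sat), so the active-region assumption holds.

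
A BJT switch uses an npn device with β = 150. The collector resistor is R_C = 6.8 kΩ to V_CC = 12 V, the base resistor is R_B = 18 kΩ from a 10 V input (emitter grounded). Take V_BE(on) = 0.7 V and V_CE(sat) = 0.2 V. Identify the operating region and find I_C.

Assume active: I_B = (10 − 0.7)/18 = 0.517 mA, giving I_C = β·I_B = 77.5 mA.
But then V_CE = 12 − 77.5×6.8 = -515 V < V_CE(sat) = 0.2 V — impossible in the active region.
So the transistor is saturated. With V_CE = 0.2 V, I_C = (V_CC − 0.2)/R_C = 11.8/6.8 = 1.74 mA.
Check: β·I_B = 77.5 mA > I_C = 1.74 mA, confirming saturation.

saturation; I_C ≈ 1.7 mA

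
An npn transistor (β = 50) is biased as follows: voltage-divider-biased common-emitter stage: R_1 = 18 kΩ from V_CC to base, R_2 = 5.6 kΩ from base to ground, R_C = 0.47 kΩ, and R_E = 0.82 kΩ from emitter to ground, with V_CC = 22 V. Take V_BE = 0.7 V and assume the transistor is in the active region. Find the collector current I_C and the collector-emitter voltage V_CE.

I_C ≈ 4.9 mA, V_CE ≈ 16 V

Thevenize the base divider: V_Th = V_CC·R_2/(R_1+R_2) = 22×5.6/23.6 = 5.22 V, R_Th = R_1‖R_2 = 4.27 kΩ.
Base-emitter loop: V_Th = I_B·R_Th + V_BE + (β+1)I_B·R_E, so I_B = (5.22 − 0.7) / (4.27 + 51×0.82) = 0.0981 mA.
I_C = β·I_B = 50×0.0981 = 4.9 mA, and I_E = (β+1)I_B = 5 mA.
V_CE = V_CC − I_C·R_C − I_E·R_E = 22 − 4.9×0.47 − 5×0.82 = 15.6 V.
V_CE = 15.6 V > 0.2 V confirms active-region operation.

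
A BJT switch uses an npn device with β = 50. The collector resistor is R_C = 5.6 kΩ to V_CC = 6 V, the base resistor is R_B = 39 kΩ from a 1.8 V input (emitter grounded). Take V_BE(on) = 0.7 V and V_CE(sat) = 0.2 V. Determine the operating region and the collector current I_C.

Assume active: I_B = (1.8 − 0.7)/39 = 0.0282 mA, giving I_C = β·I_B = 1.41 mA.
But then V_CE = 6 − 1.41×5.6 = -1.9 V < V_CE(sat) = 0.2 V — impossible in the active region.
So the transistor is saturated. With V_CE = 0.2 V, I_C = (V_CC − 0.2)/R_C = 5.8/5.6 = 1.04 mA.
Check: β·I_B = 1.41 mA > I_C = 1.04 mA, confirming saturation.

saturation; I_C ≈ 1 mA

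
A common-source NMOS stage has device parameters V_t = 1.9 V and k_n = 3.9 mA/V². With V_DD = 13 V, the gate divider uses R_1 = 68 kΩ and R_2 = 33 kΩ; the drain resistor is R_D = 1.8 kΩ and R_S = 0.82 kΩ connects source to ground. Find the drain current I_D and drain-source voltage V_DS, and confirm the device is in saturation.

V_G = V_DD·R_2/(R_1+R_2) = 13×33/101 = 4.25 V.
Assume saturation: I_D = (k_n/2)(V_GS − V_t)² with V_GS = V_G − I_D·R_S = 4.25 − 0.82·I_D.
Substituting gives 1.31·I_D² − 8.51·I_D + 10.7 = 0, with roots I_D = 1.72 or 4.77 mA.
The root I_D = 4.77 mA gives V_GS = 0.336 V ≤ V_t, so take I_D = 1.72 mA.
Then V_GS = 2.84 V and V_DS = V_DD − I_D(R_D+R_S) = 13 − 1.72×2.62 = 8.5 V.
Saturation requires V_DS ≥ V_GS − V_t = 0.939 V; 8.5 ≥ 0.939 ✓.

I_D ≈ 1.7 mA, V_DS ≈ 8.5 V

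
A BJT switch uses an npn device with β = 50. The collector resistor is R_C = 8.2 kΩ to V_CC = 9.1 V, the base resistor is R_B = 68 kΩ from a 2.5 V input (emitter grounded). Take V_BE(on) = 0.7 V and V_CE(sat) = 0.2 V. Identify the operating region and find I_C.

Assume active: I_B = (2.5 − 0.7)/68 = 0.0265 mA, giving I_C = β·I_B = 1.32 mA.
But then V_CE = 9.1 − 1.32×8.2 = -1.75 V < V_CE(sat) = 0.2 V — impossible in the active region.
So the transistor is saturated. With V_CE = 0.2 V, I_C = (V_CC − 0.2)/R_C = 8.9/8.2 = 1.09 mA.
Check: β·I_B = 1.32 mA > I_C = 1.09 mA, confirming saturation.

saturation; I_C ≈ 1.1 mA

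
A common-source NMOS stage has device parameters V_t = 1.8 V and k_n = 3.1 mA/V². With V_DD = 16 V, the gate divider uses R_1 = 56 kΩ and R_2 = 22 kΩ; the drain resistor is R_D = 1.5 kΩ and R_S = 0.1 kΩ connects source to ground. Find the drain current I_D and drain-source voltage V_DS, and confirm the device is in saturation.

I_D ≈ 6.6 mA, V_DS ≈ 5.5 V

V_G = V_DD·R_2/(R_1+R_2) = 16×22/78 = 4.51 V.
Assume saturation: I_D = (k_n/2)(V_GS − V_t)² with V_GS = V_G − I_D·R_S = 4.51 − 0.1·I_D.
Substituting gives 0.0155·I_D² − 1.84·I_D + 11.4 = 0, with roots I_D = 6.56 or 112 mA.
The root I_D = 112 mA gives V_GS = -6.71 V ≤ V_t, so take I_D = 6.56 mA.
Then V_GS = 3.86 V and V_DS = V_DD − I_D(R_D+R_S) = 16 − 6.56×1.6 = 5.51 V.
Saturation requires V_DS ≥ V_GS − V_t = 2.06 V; 5.51 ≥ 2.06 ✓.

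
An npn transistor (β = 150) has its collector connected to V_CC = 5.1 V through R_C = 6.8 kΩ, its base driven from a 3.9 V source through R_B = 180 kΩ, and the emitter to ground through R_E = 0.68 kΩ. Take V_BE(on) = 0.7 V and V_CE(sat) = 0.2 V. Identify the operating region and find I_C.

Assume active: I_B = (3.9 − 0.7)/(180 + 151×0.68) = 0.0113 mA, I_C = β·I_B = 1.7 mA.
Then V_CE = 5.1 − 1.7×6.8 − 1.71×0.68 = -7.61 V < 0.2 V — the active assumption fails.
Re-solve with V_CE = 0.2 V. KCL at the emitter: V_E/R_E = (V_BB−0.7−V_E)/R_B + (V_CC−0.2−V_E)/R_C, giving V_E = 0.455 V.
I_C = (V_CC − 0.2 − V_E)/R_C = (4.9 − 0.455)/6.8 = 0.654 mA.
Check: I_B = (3.2 − 0.455)/180 = 0.0153 mA, and β·I_B = 2.29 mA > I_C, confirming saturation.

saturation; I_C ≈ 0.65 mA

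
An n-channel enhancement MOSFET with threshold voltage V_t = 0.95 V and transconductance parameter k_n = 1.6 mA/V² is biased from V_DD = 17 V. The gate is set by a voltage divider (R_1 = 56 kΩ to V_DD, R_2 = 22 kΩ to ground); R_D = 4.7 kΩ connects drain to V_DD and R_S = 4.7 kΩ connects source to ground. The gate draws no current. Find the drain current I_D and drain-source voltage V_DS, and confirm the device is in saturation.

I_D ≈ 0.63 mA, V_DS ≈ 11 V

V_G = V_DD·R_2/(R_1+R_2) = 17×22/78 = 4.79 V.
Assume saturation: I_D = (k_n/2)(V_GS − V_t)² with V_GS = V_G − I_D·R_S = 4.79 − 4.7·I_D.
Substituting gives 17.7·I_D² − 29.9·I_D + 11.8 = 0, with roots I_D = 0.629 or 1.06 mA.
The root I_D = 1.06 mA gives V_GS = -0.203 V ≤ V_t, so take I_D = 0.629 mA.
Then V_GS = 1.84 V and V_DS = V_DD − I_D(R_D+R_S) = 17 − 0.629×9.4 = 11.1 V.
Saturation requires V_DS ≥ V_GS − V_t = 0.887 V; 11.1 ≥ 0.887 ✓.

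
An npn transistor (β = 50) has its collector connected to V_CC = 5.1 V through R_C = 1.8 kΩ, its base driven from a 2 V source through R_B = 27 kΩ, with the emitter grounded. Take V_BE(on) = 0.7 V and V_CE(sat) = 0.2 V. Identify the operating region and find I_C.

active; I_C ≈ 2.4 mA

Assume active. Base-emitter loop: I_B = (V_BB − V_BE)/R_B = (2 − 0.7)/27 = 0.0481 mA.
I_C = β·I_B = 50×0.0481 = 2.41 mA.
V_CE = V_CC − I_C·R_C = 5.1 − 2.41×1.8 = 0.767 V > V_CE(sat), so the active-region assumption holds.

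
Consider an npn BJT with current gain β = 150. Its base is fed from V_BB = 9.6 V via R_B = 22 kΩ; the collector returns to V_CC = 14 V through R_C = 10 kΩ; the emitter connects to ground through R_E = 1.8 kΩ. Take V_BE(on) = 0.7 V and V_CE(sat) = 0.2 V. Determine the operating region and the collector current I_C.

Assume active: I_B = (9.6 − 0.7)/(22 + 151×1.8) = 0.0303 mA, I_C = β·I_B = 4.54 mA.
Then V_CE = 14 − 4.54×10 − 4.57×1.8 = -39.7 V < 0.2 V — the active assumption fails.
Re-solve with V_CE = 0.2 V. KCL at the emitter: V_E/R_E = (V_BB−0.7−V_E)/R_B + (V_CC−0.2−V_E)/R_C, giving V_E = 2.55 V.
I_C = (V_CC − 0.2 − V_E)/R_C = (13.8 − 2.55)/10 = 1.13 mA.
Check: I_B = (8.9 − 2.55)/22 = 0.289 mA, and β·I_B = 43.3 mA > I_C, confirming saturation.

saturation; I_C ≈ 1.1 mA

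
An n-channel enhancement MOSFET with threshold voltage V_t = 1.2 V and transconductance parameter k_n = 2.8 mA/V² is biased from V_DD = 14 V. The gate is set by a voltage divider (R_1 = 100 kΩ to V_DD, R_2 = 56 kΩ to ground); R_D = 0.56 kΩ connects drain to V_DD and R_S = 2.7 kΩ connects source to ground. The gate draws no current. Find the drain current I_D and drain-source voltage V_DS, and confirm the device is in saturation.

I_D ≈ 1.1 mA, V_DS ≈ 10 V

V_G = V_DD·R_2/(R_1+R_2) = 14×56/156 = 5.03 V.
Assume saturation: I_D = (k_n/2)(V_GS − V_t)² with V_GS = V_G − I_D·R_S = 5.03 − 2.7·I_D.
Substituting gives 10.2·I_D² − 29.9·I_D + 20.5 = 0, with roots I_D = 1.09 or 1.84 mA.
The root I_D = 1.84 mA gives V_GS = 0.053 V ≤ V_t, so take I_D = 1.09 mA.
Then V_GS = 2.08 V and V_DS = V_DD − I_D(R_D+R_S) = 14 − 1.09×3.26 = 10.4 V.
Saturation requires V_DS ≥ V_GS − V_t = 0.882 V; 10.4 ≥ 0.882 ✓.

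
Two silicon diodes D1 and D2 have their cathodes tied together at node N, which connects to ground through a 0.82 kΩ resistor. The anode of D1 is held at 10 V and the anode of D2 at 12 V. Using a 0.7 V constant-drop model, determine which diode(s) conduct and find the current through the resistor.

Only D2 conducts; I_R ≈ 14 mA

Assume both conduct. Then node N would need to be at both 10−0.7 = 9.3 V and 12−0.7 = 11.3 V, which is impossible.
Assume only D2 conducts: V_N = 12 − 0.7 = 11.3 V, so I_R = 11.3/0.82 = 13.8 mA.
Check D1: its anode-to-cathode voltage is 10 − 11.3 = -1.3 V < 0.7 V, so it is off. The assumption is consistent.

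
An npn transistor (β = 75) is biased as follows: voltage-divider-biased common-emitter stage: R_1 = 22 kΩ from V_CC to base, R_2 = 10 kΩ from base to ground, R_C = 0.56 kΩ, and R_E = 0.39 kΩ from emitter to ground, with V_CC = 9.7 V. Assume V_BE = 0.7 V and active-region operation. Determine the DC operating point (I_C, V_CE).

Thevenize the base divider: V_Th = V_CC·R_2/(R_1+R_2) = 9.7×10/32 = 3.03 V, R_Th = R_1‖R_2 = 6.88 kΩ.
Base-emitter loop: V_Th = I_B·R_Th + V_BE + (β+1)I_B·R_E, so I_B = (3.03 − 0.7) / (6.88 + 76×0.39) = 0.0638 mA.
I_C = β·I_B = 75×0.0638 = 4.79 mA, and I_E = (β+1)I_B = 4.85 mA.
V_CE = V_CC − I_C·R_C − I_E·R_E = 9.7 − 4.79×0.56 − 4.85×0.39 = 5.13 V.
V_CE = 5.13 V > 0.2 V confirms active-region operation.

I_C ≈ 4.8 mA, V_CE ≈ 5.1 V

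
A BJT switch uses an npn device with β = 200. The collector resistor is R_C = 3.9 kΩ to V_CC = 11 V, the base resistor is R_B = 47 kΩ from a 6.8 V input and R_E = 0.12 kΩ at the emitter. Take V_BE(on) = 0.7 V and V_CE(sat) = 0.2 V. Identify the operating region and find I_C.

Assume active: I_B = (6.8 − 0.7)/(47 + 201×0.12) = 0.0858 mA, I_C = β·I_B = 17.2 mA.
Then V_CE = 11 − 17.2×3.9 − 17.2×0.12 = -58 V < 0.2 V — the active assumption fails.
Re-solve with V_CE = 0.2 V. KCL at the emitter: V_E/R_E = (V_BB−0.7−V_E)/R_B + (V_CC−0.2−V_E)/R_C, giving V_E = 0.337 V.
I_C = (V_CC − 0.2 − V_E)/R_C = (10.8 − 0.337)/3.9 = 2.68 mA.
Check: I_B = (6.1 − 0.337)/47 = 0.123 mA, and β·I_B = 24.5 mA > I_C, confirming saturation.

saturation; I_C ≈ 2.7 mA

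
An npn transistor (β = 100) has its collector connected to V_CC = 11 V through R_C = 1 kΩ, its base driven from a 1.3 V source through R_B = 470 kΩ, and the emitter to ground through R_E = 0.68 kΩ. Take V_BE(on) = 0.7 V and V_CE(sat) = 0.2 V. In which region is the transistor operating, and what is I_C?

Assume active. Base-emitter loop: I_B = (V_BB − V_BE)/(R_B + (β+1)R_E) = (1.3 − 0.7)/(470 + 101×0.68) = 0.00111 mA.
I_C = β·I_B = 100×0.00111 = 0.111 mA.
V_CE = V_CC − I_C·R_C − I_E·R_E = 11 − 0.111×1 − 0.112×0.68 = 10.8 V > V_CE(sat), so the active-region assumption holds.

active; I_C ≈ 0.11 mA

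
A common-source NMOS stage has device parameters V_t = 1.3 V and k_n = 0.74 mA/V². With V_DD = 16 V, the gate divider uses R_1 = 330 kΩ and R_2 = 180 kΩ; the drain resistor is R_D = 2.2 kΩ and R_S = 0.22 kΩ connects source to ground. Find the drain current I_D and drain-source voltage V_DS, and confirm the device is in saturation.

V_G = V_DD·R_2/(R_1+R_2) = 16×180/510 = 5.65 V.
Assume saturation: I_D = (k_n/2)(V_GS − V_t)² with V_GS = V_G − I_D·R_S = 5.65 − 0.22·I_D.
Substituting gives 0.0179·I_D² − 1.71·I_D + 6.99 = 0, with roots I_D = 4.29 or 91.1 mA.
The root I_D = 91.1 mA gives V_GS = -14.4 V ≤ V_t, so take I_D = 4.29 mA.
Then V_GS = 4.7 V and V_DS = V_DD − I_D(R_D+R_S) = 16 − 4.29×2.42 = 5.63 V.
Saturation requires V_DS ≥ V_GS − V_t = 3.4 V; 5.63 ≥ 3.4 ✓.

I_D ≈ 4.3 mA, V_DS ≈ 5.6 V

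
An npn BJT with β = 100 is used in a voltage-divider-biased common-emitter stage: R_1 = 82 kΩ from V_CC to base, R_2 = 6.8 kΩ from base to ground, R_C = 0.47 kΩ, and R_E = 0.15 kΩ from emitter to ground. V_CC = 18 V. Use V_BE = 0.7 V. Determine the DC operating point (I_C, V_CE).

Thevenize the base divider: V_Th = V_CC·R_2/(R_1+R_2) = 18×6.8/88.8 = 1.38 V, R_Th = R_1‖R_2 = 6.28 kΩ.
Base-emitter loop: V_Th = I_B·R_Th + V_BE + (β+1)I_B·R_E, so I_B = (1.38 − 0.7) / (6.28 + 101×0.15) = 0.0317 mA.
I_C = β·I_B = 100×0.0317 = 3.17 mA, and I_E = (β+1)I_B = 3.2 mA.
V_CE = V_CC − I_C·R_C − I_E·R_E = 18 − 3.17×0.47 − 3.2×0.15 = 16 V.
V_CE = 16 V > 0.2 V confirms active-region operation.

I_C ≈ 3.2 mA, V_CE ≈ 16 V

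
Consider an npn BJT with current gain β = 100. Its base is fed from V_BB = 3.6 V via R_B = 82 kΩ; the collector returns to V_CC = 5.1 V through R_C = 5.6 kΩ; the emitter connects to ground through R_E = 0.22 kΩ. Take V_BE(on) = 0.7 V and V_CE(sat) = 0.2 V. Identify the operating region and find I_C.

Assume active: I_B = (3.6 − 0.7)/(82 + 101×0.22) = 0.0278 mA, I_C = β·I_B = 2.78 mA.
Then V_CE = 5.1 − 2.78×5.6 − 2.81×0.22 = -11.1 V < 0.2 V — the active assumption fails.
Re-solve with V_CE = 0.2 V. KCL at the emitter: V_E/R_E = (V_BB−0.7−V_E)/R_B + (V_CC−0.2−V_E)/R_C, giving V_E = 0.192 V.
I_C = (V_CC − 0.2 − V_E)/R_C = (4.9 − 0.192)/5.6 = 0.841 mA.
Check: I_B = (2.9 − 0.192)/82 = 0.033 mA, and β·I_B = 3.3 mA > I_C, confirming saturation.

saturation; I_C ≈ 0.84 mA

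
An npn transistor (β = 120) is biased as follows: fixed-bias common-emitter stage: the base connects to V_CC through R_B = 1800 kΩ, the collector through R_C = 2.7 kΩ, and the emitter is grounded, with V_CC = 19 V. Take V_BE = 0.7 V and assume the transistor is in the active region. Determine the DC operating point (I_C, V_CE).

I_C ≈ 1.2 mA, V_CE ≈ 16 V

Base loop: V_CC = I_B·R_B + V_BE, so I_B = (19 − 0.7)/1800 kΩ = 0.0102 mA.
In the active region I_C = β·I_B = 120 × 0.0102 = 1.22 mA.
Collector loop: V_CE = V_CC − I_C·R_C = 19 − 1.22×2.7 = 15.7 V.
Since V_CE = 15.7 V > V_CE(sat) ≈ 0.2 V, the transistor is in the active region as assumed.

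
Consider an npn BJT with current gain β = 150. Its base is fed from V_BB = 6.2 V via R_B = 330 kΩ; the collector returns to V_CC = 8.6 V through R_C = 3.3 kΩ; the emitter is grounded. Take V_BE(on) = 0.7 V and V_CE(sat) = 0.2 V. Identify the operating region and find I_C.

active; I_C ≈ 2.5 mA

Assume active. Base-emitter loop: I_B = (V_BB − V_BE)/R_B = (6.2 − 0.7)/330 = 0.0167 mA.
I_C = β·I_B = 150×0.0167 = 2.5 mA.
V_CE = V_CC − I_C·R_C = 8.6 − 2.5×3.3 = 0.35 V > V_CE(sat), so the active-region assumption holds.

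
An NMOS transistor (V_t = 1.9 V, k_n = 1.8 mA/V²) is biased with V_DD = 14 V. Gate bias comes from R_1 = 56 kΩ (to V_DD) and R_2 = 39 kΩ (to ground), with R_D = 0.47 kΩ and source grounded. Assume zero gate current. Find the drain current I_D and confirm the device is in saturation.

I_D ≈ 13 mA

V_G = V_DD·R_2/(R_1+R_2) = 14×39/95 = 5.75 V. With the source grounded, V_GS = V_G = 5.75 V.
Assume saturation: I_D = (k_n/2)(V_GS − V_t)² = (1.8/2)×(5.75 − 1.9)² = 0.9×3.85² = 13.3 mA.
V_DS = V_DD − I_D·R_D = 14 − 13.3×0.47 = 7.74 V.
Saturation requires V_DS ≥ V_GS − V_t = 3.85 V; 7.74 ≥ 3.85 ✓.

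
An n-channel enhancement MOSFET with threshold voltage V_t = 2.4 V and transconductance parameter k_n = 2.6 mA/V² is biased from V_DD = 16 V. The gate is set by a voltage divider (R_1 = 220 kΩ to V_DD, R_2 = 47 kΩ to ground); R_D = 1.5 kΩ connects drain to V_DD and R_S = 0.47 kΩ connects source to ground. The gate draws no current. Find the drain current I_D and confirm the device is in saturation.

I_D ≈ 0.15 mA

V_G = V_DD·R_2/(R_1+R_2) = 16×47/267 = 2.82 V.
Assume saturation: I_D = (k_n/2)(V_GS − V_t)² with V_GS = V_G − I_D·R_S = 2.82 − 0.47·I_D.
Substituting gives 0.287·I_D² − 1.51·I_D + 0.225 = 0, with roots I_D = 0.154 or 5.1 mA.
The root I_D = 5.1 mA gives V_GS = 0.419 V ≤ V_t, so take I_D = 0.154 mA.
Then V_GS = 2.74 V and V_DS = V_DD − I_D(R_D+R_S) = 16 − 0.154×1.97 = 15.7 V.
Saturation requires V_DS ≥ V_GS − V_t = 0.344 V; 15.7 ≥ 0.344 ✓.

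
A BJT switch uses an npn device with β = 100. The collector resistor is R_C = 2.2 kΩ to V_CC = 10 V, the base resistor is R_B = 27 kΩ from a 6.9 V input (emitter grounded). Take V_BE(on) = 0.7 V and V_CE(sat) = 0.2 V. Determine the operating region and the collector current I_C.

Assume active: I_B = (6.9 − 0.7)/27 = 0.23 mA, giving I_C = β·I_B = 23 mA.
But then V_CE = 10 − 23×2.2 = -40.5 V < V_CE(sat) = 0.2 V — impossible in the active region.
So the transistor is saturated. With V_CE = 0.2 V, I_C = (V_CC − 0.2)/R_C = 9.8/2.2 = 4.45 mA.
Check: β·I_B = 23 mA > I_C = 4.45 mA, confirming saturation.

saturation; I_C ≈ 4.5 mA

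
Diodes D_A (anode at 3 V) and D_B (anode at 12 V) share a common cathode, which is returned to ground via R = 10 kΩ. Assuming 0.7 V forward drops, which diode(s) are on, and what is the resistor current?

Assume both conduct. Then node N would need to be at both 3−0.7 = 2.3 V and 12−0.7 = 11.3 V, which is impossible.
Assume only D_B conducts: V_N = 12 − 0.7 = 11.3 V, so I_R = 11.3/10 = 1.13 mA.
Check D_A: its anode-to-cathode voltage is 3 − 11.3 = -8.3 V < 0.7 V, so it is off. The assumption is consistent.

Only D_B conducts; I_R ≈ 1.1 mA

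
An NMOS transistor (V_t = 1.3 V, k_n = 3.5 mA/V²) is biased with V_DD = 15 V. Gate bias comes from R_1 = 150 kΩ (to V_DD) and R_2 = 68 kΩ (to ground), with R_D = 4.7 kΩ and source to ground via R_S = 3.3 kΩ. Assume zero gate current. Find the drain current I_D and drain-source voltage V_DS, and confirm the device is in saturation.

I_D ≈ 0.82 mA, V_DS ≈ 8.5 V

V_G = V_DD·R_2/(R_1+R_2) = 15×68/218 = 4.68 V.
Assume saturation: I_D = (k_n/2)(V_GS − V_t)² with V_GS = V_G − I_D·R_S = 4.68 − 3.3·I_D.
Substituting gives 19.1·I_D² − 40·I_D + 20 = 0, with roots I_D = 0.817 or 1.28 mA.
The root I_D = 1.28 mA gives V_GS = 0.444 V ≤ V_t, so take I_D = 0.817 mA.
Then V_GS = 1.98 V and V_DS = V_DD − I_D(R_D+R_S) = 15 − 0.817×8 = 8.47 V.
Saturation requires V_DS ≥ V_GS − V_t = 0.683 V; 8.47 ≥ 0.683 ✓.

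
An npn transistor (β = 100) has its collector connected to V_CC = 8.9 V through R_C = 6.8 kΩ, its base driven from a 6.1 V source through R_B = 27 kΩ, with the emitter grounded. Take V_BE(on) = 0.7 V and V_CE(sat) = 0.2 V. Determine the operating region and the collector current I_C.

saturation; I_C ≈ 1.3 mA

Assume active: I_B = (6.1 − 0.7)/27 = 0.2 mA, giving I_C = β·I_B = 20 mA.
But then V_CE = 8.9 − 20×6.8 = -127 V < V_CE(sat) = 0.2 V — impossible in the active region.
So the transistor is saturated. With V_CE = 0.2 V, I_C = (V_CC − 0.2)/R_C = 8.7/6.8 = 1.28 mA.
Check: β·I_B = 20 mA > I_C = 1.28 mA, confirming saturation.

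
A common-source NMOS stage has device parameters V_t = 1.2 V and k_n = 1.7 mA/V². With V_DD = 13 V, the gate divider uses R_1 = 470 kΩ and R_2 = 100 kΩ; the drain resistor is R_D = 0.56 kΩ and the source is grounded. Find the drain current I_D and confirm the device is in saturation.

I_D ≈ 0.99 mA

V_G = V_DD·R_2/(R_1+R_2) = 13×100/570 = 2.28 V. With the source grounded, V_GS = V_G = 2.28 V.
Assume saturation: I_D = (k_n/2)(V_GS − V_t)² = (1.7/2)×(2.28 − 1.2)² = 0.85×1.08² = 0.993 mA.
V_DS = V_DD − I_D·R_D = 13 − 0.993×0.56 = 12.4 V.
Saturation requires V_DS ≥ V_GS − V_t = 1.08 V; 12.4 ≥ 1.08 ✓.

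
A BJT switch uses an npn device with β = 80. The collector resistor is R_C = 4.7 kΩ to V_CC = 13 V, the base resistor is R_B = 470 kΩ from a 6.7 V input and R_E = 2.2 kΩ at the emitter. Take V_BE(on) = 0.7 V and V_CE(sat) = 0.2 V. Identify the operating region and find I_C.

Assume active. Base-emitter loop: I_B = (V_BB − V_BE)/(R_B + (β+1)R_E) = (6.7 − 0.7)/(470 + 81×2.2) = 0.00926 mA.
I_C = β·I_B = 80×0.00926 = 0.741 mA.
V_CE = V_CC − I_C·R_C − I_E·R_E = 13 − 0.741×4.7 − 0.75×2.2 = 7.87 V > V_CE(sat), so the active-region assumption holds.

active; I_C ≈ 0.74 mA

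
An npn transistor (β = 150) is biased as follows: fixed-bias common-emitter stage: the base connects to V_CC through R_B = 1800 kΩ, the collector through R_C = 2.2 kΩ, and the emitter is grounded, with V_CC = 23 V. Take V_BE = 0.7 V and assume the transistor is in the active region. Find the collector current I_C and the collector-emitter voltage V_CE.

Base loop: V_CC = I_B·R_B + V_BE, so I_B = (23 − 0.7)/1800 kΩ = 0.0124 mA.
In the active region I_C = β·I_B = 150 × 0.0124 = 1.86 mA.
Collector loop: V_CE = V_CC − I_C·R_C = 23 − 1.86×2.2 = 18.9 V.
Since V_CE = 18.9 V > V_CE(sat) ≈ 0.2 V, the transistor is in the active region as assumed.

I_C ≈ 1.9 mA, V_CE ≈ 19 V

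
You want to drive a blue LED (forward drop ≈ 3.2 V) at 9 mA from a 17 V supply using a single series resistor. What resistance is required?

The resistor drops V_S − V_D = 17 − 3.2 = 13.8 V at 9 mA.
R = 13.8 V / 9 mA = 1.53 kΩ.

R ≈ 1.5 kΩ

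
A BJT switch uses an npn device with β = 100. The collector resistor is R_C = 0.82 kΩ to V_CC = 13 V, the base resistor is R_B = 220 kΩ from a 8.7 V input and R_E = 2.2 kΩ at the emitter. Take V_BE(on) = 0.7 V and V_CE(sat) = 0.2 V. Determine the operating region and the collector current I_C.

Assume active. Base-emitter loop: I_B = (V_BB − V_BE)/(R_B + (β+1)R_E) = (8.7 − 0.7)/(220 + 101×2.2) = 0.0181 mA.
I_C = β·I_B = 100×0.0181 = 1.81 mA.
V_CE = V_CC − I_C·R_C − I_E·R_E = 13 − 1.81×0.82 − 1.83×2.2 = 7.5 V > V_CE(sat), so the active-region assumption holds.

active; I_C ≈ 1.8 mA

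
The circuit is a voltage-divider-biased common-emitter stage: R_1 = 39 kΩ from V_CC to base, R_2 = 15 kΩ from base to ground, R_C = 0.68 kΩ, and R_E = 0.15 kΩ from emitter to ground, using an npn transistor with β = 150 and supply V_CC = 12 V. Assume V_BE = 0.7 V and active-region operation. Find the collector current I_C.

Thevenize the base divider: V_Th = V_CC·R_2/(R_1+R_2) = 12×15/54 = 3.33 V, R_Th = R_1‖R_2 = 10.8 kΩ.
Base-emitter loop: V_Th = I_B·R_Th + V_BE + (β+1)I_B·R_E, so I_B = (3.33 − 0.7) / (10.8 + 151×0.15) = 0.0786 mA.
I_C = β·I_B = 150×0.0786 = 11.8 mA, and I_E = (β+1)I_B = 11.9 mA.
V_CE = V_CC − I_C·R_C − I_E·R_E = 12 − 11.8×0.68 − 11.9×0.15 = 2.2 V.
V_CE = 2.2 V > 0.2 V confirms active-region operation.

I_C ≈ 12 mA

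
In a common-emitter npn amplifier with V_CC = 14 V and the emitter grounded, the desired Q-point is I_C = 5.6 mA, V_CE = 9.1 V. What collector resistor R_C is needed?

R_C ≈ 0.88 kΩ

Collector loop: V_CC = I_C·R_C + V_CE.
R_C = (V_CC − V_CE)/I_C = (14 − 9.1)/5.6 = 0.875 kΩ.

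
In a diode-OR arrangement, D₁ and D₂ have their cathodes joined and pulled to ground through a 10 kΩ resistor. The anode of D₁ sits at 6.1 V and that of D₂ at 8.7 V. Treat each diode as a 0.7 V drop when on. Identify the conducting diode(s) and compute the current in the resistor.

Only D₂ conducts; I_R ≈ 0.8 mA

Assume both conduct. Then node N would need to be at both 6.1−0.7 = 5.4 V and 8.7−0.7 = 8 V, which is impossible.
Assume only D₂ conducts: V_N = 8.7 − 0.7 = 8 V, so I_R = 8/10 = 0.8 mA.
Check D₁: its anode-to-cathode voltage is 6.1 − 8 = -1.9 V < 0.7 V, so it is off. The assumption is consistent.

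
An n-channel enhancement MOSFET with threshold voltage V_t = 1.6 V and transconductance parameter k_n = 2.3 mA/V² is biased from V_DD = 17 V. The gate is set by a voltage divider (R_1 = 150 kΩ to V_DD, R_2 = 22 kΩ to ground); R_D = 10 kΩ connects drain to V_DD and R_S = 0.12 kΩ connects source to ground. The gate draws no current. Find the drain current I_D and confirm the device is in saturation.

V_G = V_DD·R_2/(R_1+R_2) = 17×22/172 = 2.17 V.
Assume saturation: I_D = (k_n/2)(V_GS − V_t)² with V_GS = V_G − I_D·R_S = 2.17 − 0.12·I_D.
Substituting gives 0.0166·I_D² − 1.16·I_D + 0.379 = 0, with roots I_D = 0.329 or 69.6 mA.
The root I_D = 69.6 mA gives V_GS = -6.18 V ≤ V_t, so take I_D = 0.329 mA.
Then V_GS = 2.13 V and V_DS = V_DD − I_D(R_D+R_S) = 17 − 0.329×10.1 = 13.7 V.
Saturation requires V_DS ≥ V_GS − V_t = 0.535 V; 13.7 ≥ 0.535 ✓.

I_D ≈ 0.33 mA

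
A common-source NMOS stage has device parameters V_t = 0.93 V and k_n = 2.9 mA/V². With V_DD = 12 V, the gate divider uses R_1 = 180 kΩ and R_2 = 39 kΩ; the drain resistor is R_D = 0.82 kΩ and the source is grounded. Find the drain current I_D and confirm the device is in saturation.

I_D ≈ 2.1 mA

V_G = V_DD·R_2/(R_1+R_2) = 12×39/219 = 2.14 V. With the source grounded, V_GS = V_G = 2.14 V.
Assume saturation: I_D = (k_n/2)(V_GS − V_t)² = (2.9/2)×(2.14 − 0.93)² = 1.45×1.21² = 2.11 mA.
V_DS = V_DD − I_D·R_D = 12 − 2.11×0.82 = 10.3 V.
Saturation requires V_DS ≥ V_GS − V_t = 1.21 V; 10.3 ≥ 1.21 ✓.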